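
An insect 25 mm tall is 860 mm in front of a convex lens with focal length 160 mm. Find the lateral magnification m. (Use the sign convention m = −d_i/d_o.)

m = -0.229

1/d_i = 1/f − 1/d_o = 1/(160.0) − 1/(860) = 0.005087, so d_i = 196.6 mm.
m = −d_i/d_o = −(196.6)/(860) = -0.229.
The image is real, inverted and reduced, on the far side of the lens.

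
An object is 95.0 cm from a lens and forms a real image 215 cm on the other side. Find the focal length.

Real image ⇒ d_i = +215 cm.
1/f = 1/d_o + 1/d_i = 1/(95.0) + 1/(215) = 0.01518, so f = 65.9 cm.
Since f is positive, the lens is converging.

f = 65.9 cm (converging)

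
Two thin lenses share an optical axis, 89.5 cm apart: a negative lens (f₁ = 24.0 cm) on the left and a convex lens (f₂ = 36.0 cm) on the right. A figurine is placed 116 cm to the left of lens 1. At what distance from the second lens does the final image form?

53.7 cm

Lens 1 is diverging, so f₁ = −24.0 cm.
Lens 1: 1/d_i1 = 1/f₁ − 1/d_o1 = 1/(-24.0) − 1/(116) = -0.05029, so d_i1 = -19.89 cm.
The intermediate image is 19.89 cm to the left of lens 1 (virtual), which is 89.5 − (-19.89) = 109.4 cm to the left of lens 2, so d_o2 = +109.4 cm.
Lens 2: 1/d_i2 = 1/f₂ − 1/d_o2 = 1/(36.0) − 1/(109.4) = 0.01864, so d_i2 = 53.7 cm.
The final image is real, 53.7 cm to the right of lens 2 (overall magnification ≈ -0.084).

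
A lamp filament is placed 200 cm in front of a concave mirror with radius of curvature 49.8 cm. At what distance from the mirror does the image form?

f = R/2 = 49.8/2 = 24.90 cm.
Mirror equation: 1/d_i = 1/f − 1/d_o = 1/(24.90) − 1/(200) = 0.04016 − 0.005000 = 0.03516, so d_i = 28.4 cm.
The image is real, inverted and reduced, in front of the mirror.

28.4 cm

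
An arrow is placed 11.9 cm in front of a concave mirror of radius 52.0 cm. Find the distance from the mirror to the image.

f = R/2 = 52.0/2 = 26.00 cm.
Mirror equation: 1/d_i = 1/f − 1/d_o = 1/(26.00) − 1/(11.9) = 0.03846 − 0.08403 = -0.04557, so d_i = -21.9 cm.
The image is virtual, upright and enlarged, behind the mirror.

21.9 cm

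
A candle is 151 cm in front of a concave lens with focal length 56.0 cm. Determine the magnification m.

m = +0.271

For a concave lens, f = -56.0 cm.
1/d_i = 1/f − 1/d_o = 1/(-56.00) − 1/(151) = -0.02448, so d_i = -40.85 cm.
m = −d_i/d_o = −(-40.85)/(151) = +0.271.
The image is virtual, upright and reduced, on the same side as the object.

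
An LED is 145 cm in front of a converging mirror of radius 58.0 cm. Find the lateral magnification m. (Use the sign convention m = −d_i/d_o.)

f = R/2 = 58.0/2 = 29.00 cm.
1/d_i = 1/f − 1/d_o = 1/(29.00) − 1/(145) = 0.02759, so d_i = 36.25 cm.
m = −d_i/d_o = −(36.25)/(145) = -0.250.
The image is real, inverted and reduced, in front of the mirror.

m = -0.250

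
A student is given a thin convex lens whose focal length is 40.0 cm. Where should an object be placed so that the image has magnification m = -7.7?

45.2 cm

m = −d_i/d_o ⇒ d_i = −m·d_o.
1/f = 1/d_o + 1/d_i = 1/d_o − 1/(m·d_o) = (1 − 1/m)/d_o, so d_o = f(1 − 1/m) = (40.00)(1 − 1/(-7.7)) = 45.2 cm.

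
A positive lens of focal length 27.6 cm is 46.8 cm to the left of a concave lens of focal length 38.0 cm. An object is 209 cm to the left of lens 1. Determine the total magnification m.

m = -0.109

Lens 1: 1/d_i1 = 1/(27.6) − 1/(209) = 0.03145, so d_i1 = 31.80 cm; m₁ = −d_i1/d_o1 = -0.1522.
d_o2 = 46.8 − (31.80) = 15.00 cm.
f₂ = −38.0 cm (diverging).
Lens 2: 1/d_i2 = 1/(-38.0) − 1/(15.00) = -0.09298, so d_i2 = -10.75 cm; m₂ = −d_i2/d_o2 = +0.7170.
m = m₁·m₂ = (-0.1522)(+0.7170) = -0.109.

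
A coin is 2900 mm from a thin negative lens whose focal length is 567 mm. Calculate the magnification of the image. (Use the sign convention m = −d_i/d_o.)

m = +0.164

For a negative lens, f = -567 mm.
1/d_i = 1/f − 1/d_o = 1/(-567.0) − 1/(2900) = -0.002108, so d_i = -474.3 mm.
m = −d_i/d_o = −(-474.3)/(2900) = +0.164.
The image is virtual, upright and reduced, on the same side as the object.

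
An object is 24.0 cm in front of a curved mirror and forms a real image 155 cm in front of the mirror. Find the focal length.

f = 20.8 cm (concave)

Real image ⇒ d_i = +155 cm.
1/f = 1/d_o + 1/d_i = 1/(24.0) + 1/(155) = 0.04812, so f = 20.8 cm.
Since f is positive, the curved mirror is concave.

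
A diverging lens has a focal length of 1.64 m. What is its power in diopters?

P = -0.610 D

For a diverging lens, f = −1.64 m.
P = 1/f = 1/(-1.64 m) = -0.610 D.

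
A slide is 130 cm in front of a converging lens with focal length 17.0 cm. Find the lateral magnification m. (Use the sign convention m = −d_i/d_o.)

m = -0.150

1/d_i = 1/f − 1/d_o = 1/(17.00) − 1/(130) = 0.05113, so d_i = 19.56 cm.
m = −d_i/d_o = −(19.56)/(130) = -0.150.
The image is real, inverted and reduced, on the far side of the lens.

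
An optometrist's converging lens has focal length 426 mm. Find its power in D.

f = 42.6 cm = 0.426 m.
P = 1/f = 1/(0.426 m) = +2.35 D.

P = +2.35 D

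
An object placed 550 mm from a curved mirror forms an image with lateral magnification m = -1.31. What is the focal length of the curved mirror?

m = −d_i/d_o ⇒ d_i = −m·d_o = −(-1.31)·(550) = 720.5 mm.
1/f = 1/d_o + 1/d_i = 1/(550) + 1/(720.5) = 0.003206, so f = 312 mm.
Since f is positive, the curved mirror is concave.

f = 312 mm (concave)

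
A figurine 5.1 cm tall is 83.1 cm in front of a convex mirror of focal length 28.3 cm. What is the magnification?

m = +0.254

For a convex mirror, f = -28.3 cm.
1/d_i = 1/f − 1/d_o = 1/(-28.30) − 1/(83.1) = -0.04737, so d_i = -21.11 cm.
m = −d_i/d_o = −(-21.11)/(83.1) = +0.254.
The image is virtual, upright and reduced, behind the mirror.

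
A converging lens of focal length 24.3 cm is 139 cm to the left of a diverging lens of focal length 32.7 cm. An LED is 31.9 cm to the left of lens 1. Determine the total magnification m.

m = -1.50

Lens 1: 1/d_i1 = 1/(24.3) − 1/(31.9) = 0.009804, so d_i1 = 102.0 cm; m₁ = −d_i1/d_o1 = -3.197.
d_o2 = 139 − (102.0) = 37.00 cm.
f₂ = −32.7 cm (diverging).
Lens 2: 1/d_i2 = 1/(-32.7) − 1/(37.00) = -0.05761, so d_i2 = -17.36 cm; m₂ = −d_i2/d_o2 = +0.4692.
m = m₁·m₂ = (-3.197)(+0.4692) = -1.50.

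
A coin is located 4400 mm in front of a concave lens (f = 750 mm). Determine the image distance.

For a concave lens, f = -750 mm.
Lens equation: 1/v = 1/f − 1/u = 1/(-750.0) − 1/(4400) = -0.001333 − 0.0002273 = -0.001561, so v = -641 mm.
The image is virtual, upright and reduced, on the same side as the object.

641 mm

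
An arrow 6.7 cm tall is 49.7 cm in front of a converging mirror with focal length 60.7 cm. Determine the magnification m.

1/d_i = 1/f − 1/d_o = 1/(60.70) − 1/(49.7) = -0.003646, so d_i = -274.3 cm.
m = −d_i/d_o = −(-274.3)/(49.7) = +5.52.
The image is virtual, upright and enlarged, behind the mirror.

m = +5.52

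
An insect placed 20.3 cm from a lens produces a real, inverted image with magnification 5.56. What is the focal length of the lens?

m = −d_i/d_o ⇒ d_i = −m·d_o = −(-5.56)·(20.3) = 112.9 cm.
1/f = 1/d_o + 1/d_i = 1/(20.3) + 1/(112.9) = 0.05812, so f = 17.2 cm.
Since f is positive, the lens is converging.

f = 17.2 cm (converging)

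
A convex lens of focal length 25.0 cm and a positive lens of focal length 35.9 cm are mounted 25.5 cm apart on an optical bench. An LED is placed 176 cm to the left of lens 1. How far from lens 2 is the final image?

3.30 cm

Lens 1: 1/d_i1 = 1/f₁ − 1/d_o1 = 1/(25.0) − 1/(176) = 0.03432, so d_i1 = 29.14 cm.
The intermediate image is 29.14 cm to the right of lens 1, which lies 3.640 cm to the right of lens 2 — a virtual object — so d_o2 = −3.640 cm.
Lens 2: 1/d_i2 = 1/f₂ − 1/d_o2 = 1/(35.9) − 1/(-3.640) = 0.3026, so d_i2 = 3.30 cm.
The final image is real, 3.30 cm to the right of lens 2 (overall magnification ≈ -0.15).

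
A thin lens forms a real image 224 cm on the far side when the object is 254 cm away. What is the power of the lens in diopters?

d_i = +224 cm.
1/f = 1/d_o + 1/d_i = 1/(254) + 1/(224) = 0.008401 cm⁻¹.
f = 119.0 cm = 1.190 m, so P = 1/f = +0.840 D.

P = +0.840 D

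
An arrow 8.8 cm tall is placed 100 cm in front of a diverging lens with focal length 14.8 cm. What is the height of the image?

For a diverging lens, f = -14.8 cm.
1/d_i = 1/f − 1/d_o = 1/(-14.80) − 1/(100) = -0.07757, so d_i = -12.89 cm.
m = −d_i/d_o = +0.1289.
|h_i| = |m|·h_o = 0.1289 × 8.8 = 1.13 cm. The image is virtual, upright and reduced, on the same side as the object.

1.13 cm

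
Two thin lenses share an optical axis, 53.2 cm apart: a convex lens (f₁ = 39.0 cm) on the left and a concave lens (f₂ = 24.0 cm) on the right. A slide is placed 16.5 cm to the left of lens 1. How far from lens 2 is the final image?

Lens 1: 1/d_i1 = 1/f₁ − 1/d_o1 = 1/(39.0) − 1/(16.5) = -0.03497, so d_i1 = -28.60 cm.
The intermediate image is 28.60 cm to the left of lens 1 (virtual), which is 53.2 − (-28.60) = 81.80 cm to the left of lens 2, so d_o2 = +81.80 cm.
Lens 2 is diverging, so f₂ = −24.0 cm.
Lens 2: 1/d_i2 = 1/f₂ − 1/d_o2 = 1/(-24.0) − 1/(81.80) = -0.05389, so d_i2 = -18.6 cm.
The final image is virtual, 18.6 cm to the left of lens 2 (overall magnification ≈ 0.39).

18.6 cm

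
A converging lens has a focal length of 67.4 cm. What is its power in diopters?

f = 67.4 cm = 0.674 m.
P = 1/f = 1/(0.674 m) = +1.48 D.

P = +1.48 D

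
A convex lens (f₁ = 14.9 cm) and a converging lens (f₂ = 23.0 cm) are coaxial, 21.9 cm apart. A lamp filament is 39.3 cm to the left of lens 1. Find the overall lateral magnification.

Lens 1: 1/d_i1 = 1/(14.9) − 1/(39.3) = 0.04167, so d_i1 = 24.00 cm; m₁ = −d_i1/d_o1 = -0.6107.
d_o2 = 21.9 − (24.00) = -2.100 cm (virtual object).
Lens 2: 1/d_i2 = 1/(23.0) − 1/(-2.100) = 0.5197, so d_i2 = 1.924 cm; m₂ = −d_i2/d_o2 = +0.9163.
m = m₁·m₂ = (-0.6107)(+0.9163) = -0.560.

m = -0.560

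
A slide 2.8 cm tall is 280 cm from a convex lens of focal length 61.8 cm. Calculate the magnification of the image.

m = -0.283

1/d_i = 1/f − 1/d_o = 1/(61.80) − 1/(280) = 0.01261, so d_i = 79.30 cm.
m = −d_i/d_o = −(79.30)/(280) = -0.283.
The image is real, inverted and reduced, on the far side of the lens.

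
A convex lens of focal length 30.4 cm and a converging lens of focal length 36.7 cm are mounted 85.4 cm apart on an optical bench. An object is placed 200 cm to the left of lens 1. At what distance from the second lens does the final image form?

142 cm

Lens 1: 1/d_i1 = 1/f₁ − 1/d_o1 = 1/(30.4) − 1/(200) = 0.02789, so d_i1 = 35.85 cm.
The intermediate image is 35.85 cm to the right of lens 1, which is 85.4 − (35.85) = 49.55 cm to the left of lens 2, so d_o2 = +49.55 cm.
Lens 2: 1/d_i2 = 1/f₂ − 1/d_o2 = 1/(36.7) − 1/(49.55) = 0.007066, so d_i2 = 142 cm.
The final image is real, 142 cm to the right of lens 2 (overall magnification ≈ 0.51).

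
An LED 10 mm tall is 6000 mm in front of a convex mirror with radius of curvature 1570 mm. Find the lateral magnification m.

m = +0.116

f = R/2 = 1570/2 = 785.0 mm; for a convex mirror, f = -785.0 mm.
1/d_i = 1/f − 1/d_o = 1/(-785.0) − 1/(6000) = -0.001441, so d_i = -694.2 mm.
m = −d_i/d_o = −(-694.2)/(6000) = +0.116.
The image is virtual, upright and reduced, behind the mirror.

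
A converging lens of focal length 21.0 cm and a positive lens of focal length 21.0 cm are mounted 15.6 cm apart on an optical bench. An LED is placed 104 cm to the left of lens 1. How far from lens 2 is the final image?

Lens 1: 1/d_i1 = 1/f₁ − 1/d_o1 = 1/(21.0) − 1/(104) = 0.03800, so d_i1 = 26.31 cm.
The intermediate image is 26.31 cm to the right of lens 1, which lies 10.71 cm to the right of lens 2 — a virtual object — so d_o2 = −10.71 cm.
Lens 2: 1/d_i2 = 1/f₂ − 1/d_o2 = 1/(21.0) − 1/(-10.71) = 0.1410, so d_i2 = 7.09 cm.
The final image is real, 7.09 cm to the right of lens 2 (overall magnification ≈ -0.17).

7.09 cm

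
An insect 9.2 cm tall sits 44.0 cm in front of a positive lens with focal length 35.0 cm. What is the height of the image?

35.8 cm

1/d_i = 1/f − 1/d_o = 1/(35.00) − 1/(44.0) = 0.005844, so d_i = 171.1 cm.
m = −d_i/d_o = -3.889.
|h_i| = |m|·h_o = 3.889 × 9.2 = 35.8 cm. The image is real, inverted and enlarged, on the far side of the lens.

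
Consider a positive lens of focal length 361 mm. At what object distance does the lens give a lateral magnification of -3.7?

m = −d_i/d_o ⇒ d_i = −m·d_o.
1/f = 1/d_o + 1/d_i = 1/d_o − 1/(m·d_o) = (1 − 1/m)/d_o, so d_o = f(1 − 1/m) = (361.0)(1 − 1/(-3.7)) = 459 mm.

459 mm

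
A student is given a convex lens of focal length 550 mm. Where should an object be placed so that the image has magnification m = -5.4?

652 mm

m = −d_i/d_o ⇒ d_i = −m·d_o.
1/f = 1/d_o + 1/d_i = 1/d_o − 1/(m·d_o) = (1 − 1/m)/d_o, so d_o = f(1 − 1/m) = (550.0)(1 − 1/(-5.4)) = 652 mm.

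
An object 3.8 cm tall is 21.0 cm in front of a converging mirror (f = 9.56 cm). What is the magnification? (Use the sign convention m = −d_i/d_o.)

m = -0.836

1/d_i = 1/f − 1/d_o = 1/(9.560) − 1/(21.0) = 0.05698, so d_i = 17.55 cm.
m = −d_i/d_o = −(17.55)/(21.0) = -0.836.
The image is real, inverted and reduced, in front of the mirror.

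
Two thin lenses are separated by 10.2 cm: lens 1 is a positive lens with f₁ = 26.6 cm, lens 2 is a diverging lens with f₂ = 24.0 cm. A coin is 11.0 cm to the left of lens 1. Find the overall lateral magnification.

m = +0.773

Lens 1: 1/d_i1 = 1/(26.6) − 1/(11.0) = -0.05332, so d_i1 = -18.76 cm; m₁ = −d_i1/d_o1 = +1.705.
d_o2 = 10.2 − (-18.76) = 28.96 cm.
f₂ = −24.0 cm (diverging).
Lens 2: 1/d_i2 = 1/(-24.0) − 1/(28.96) = -0.07620, so d_i2 = -13.12 cm; m₂ = −d_i2/d_o2 = +0.4532.
m = m₁·m₂ = (+1.705)(+0.4532) = +0.773.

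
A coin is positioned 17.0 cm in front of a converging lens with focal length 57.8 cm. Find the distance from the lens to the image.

24.1 cm

Thin-lens equation: 1/v = 1/f − 1/u = 1/(57.80) − 1/(17.0) = 0.01730 − 0.05882 = -0.04152, so v = -24.1 cm.
The image is virtual, upright and enlarged, on the same side as the object.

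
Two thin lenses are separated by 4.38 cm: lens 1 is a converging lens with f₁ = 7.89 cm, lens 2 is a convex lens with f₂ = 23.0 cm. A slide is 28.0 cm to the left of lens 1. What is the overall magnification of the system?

Lens 1: 1/d_i1 = 1/(7.89) − 1/(28.0) = 0.09103, so d_i1 = 10.99 cm; m₁ = −d_i1/d_o1 = -0.3925.
d_o2 = 4.38 − (10.99) = -6.610 cm (virtual object).
Lens 2: 1/d_i2 = 1/(23.0) − 1/(-6.610) = 0.1948, so d_i2 = 5.134 cm; m₂ = −d_i2/d_o2 = +0.7768.
m = m₁·m₂ = (-0.3925)(+0.7768) = -0.305.

m = -0.305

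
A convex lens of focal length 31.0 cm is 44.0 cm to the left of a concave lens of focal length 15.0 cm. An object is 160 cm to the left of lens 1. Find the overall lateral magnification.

m = -0.175

Lens 1: 1/d_i1 = 1/(31.0) − 1/(160) = 0.02601, so d_i1 = 38.45 cm; m₁ = −d_i1/d_o1 = -0.2403.
d_o2 = 44.0 − (38.45) = 5.550 cm.
f₂ = −15.0 cm (diverging).
Lens 2: 1/d_i2 = 1/(-15.0) − 1/(5.550) = -0.2468, so d_i2 = -4.051 cm; m₂ = −d_i2/d_o2 = +0.7299.
m = m₁·m₂ = (-0.2403)(+0.7299) = -0.175.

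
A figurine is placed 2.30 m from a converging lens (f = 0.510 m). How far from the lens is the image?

Lens equation: 1/v = 1/f − 1/u = 1/(0.5100) − 1/(2.30) = 1.961 − 0.4348 = 1.526, so v = 0.655 m.
The image is real, inverted and reduced, on the far side of the lens.

0.655 m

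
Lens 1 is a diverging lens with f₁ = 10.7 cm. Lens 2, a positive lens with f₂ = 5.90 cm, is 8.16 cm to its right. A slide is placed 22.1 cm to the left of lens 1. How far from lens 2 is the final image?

Lens 1 is diverging, so f₁ = −10.7 cm.
Lens 1: 1/d_i1 = 1/f₁ − 1/d_o1 = 1/(-10.7) − 1/(22.1) = -0.1387, so d_i1 = -7.209 cm.
The intermediate image is 7.209 cm to the left of lens 1 (virtual), which is 8.16 − (-7.209) = 15.37 cm to the left of lens 2, so d_o2 = +15.37 cm.
Lens 2: 1/d_i2 = 1/f₂ − 1/d_o2 = 1/(5.90) − 1/(15.37) = 0.1044, so d_i2 = 9.58 cm.
The final image is real, 9.58 cm to the right of lens 2 (overall magnification ≈ -0.20).

9.58 cm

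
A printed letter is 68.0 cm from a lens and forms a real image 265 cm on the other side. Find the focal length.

Real image ⇒ d_i = +265 cm.
1/f = 1/d_o + 1/d_i = 1/(68.0) + 1/(265) = 0.01848, so f = 54.1 cm.
Since f is positive, the lens is converging.

f = 54.1 cm (converging)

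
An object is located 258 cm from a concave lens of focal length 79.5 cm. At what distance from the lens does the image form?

60.8 cm

For a concave lens, f = -79.5 cm.
Thin-lens equation: 1/s_i = 1/f − 1/s_o = 1/(-79.50) − 1/(258) = -0.01258 − 0.003876 = -0.01645, so s_i = -60.8 cm.
The image is virtual, upright and reduced, on the same side as the object.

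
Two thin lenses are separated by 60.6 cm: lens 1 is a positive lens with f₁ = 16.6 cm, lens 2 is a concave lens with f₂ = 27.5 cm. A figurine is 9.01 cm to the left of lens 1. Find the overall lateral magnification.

Lens 1: 1/d_i1 = 1/(16.6) − 1/(9.01) = -0.05075, so d_i1 = -19.71 cm; m₁ = −d_i1/d_o1 = +2.188.
d_o2 = 60.6 − (-19.71) = 80.31 cm.
f₂ = −27.5 cm (diverging).
Lens 2: 1/d_i2 = 1/(-27.5) − 1/(80.31) = -0.04882, so d_i2 = -20.49 cm; m₂ = −d_i2/d_o2 = +0.2551.
m = m₁·m₂ = (+2.188)(+0.2551) = +0.558.

m = +0.558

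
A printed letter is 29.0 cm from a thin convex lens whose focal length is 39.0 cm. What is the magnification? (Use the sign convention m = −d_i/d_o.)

1/d_i = 1/f − 1/d_o = 1/(39.00) − 1/(29.0) = -0.008842, so d_i = -113.1 cm.
m = −d_i/d_o = −(-113.1)/(29.0) = +3.90.
The image is virtual, upright and enlarged, on the same side as the object.

m = +3.90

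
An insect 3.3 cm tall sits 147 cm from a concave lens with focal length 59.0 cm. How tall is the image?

For a concave lens, f = -59.0 cm.
1/d_i = 1/f − 1/d_o = 1/(-59.00) − 1/(147) = -0.02375, so d_i = -42.10 cm.
m = −d_i/d_o = +0.2864.
|h_i| = |m|·h_o = 0.2864 × 3.3 = 0.945 cm. The image is virtual, upright and reduced, on the same side as the object.

0.945 cm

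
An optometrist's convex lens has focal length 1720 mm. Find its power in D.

f = 172 cm = 1.72 m.
P = 1/f = 1/(1.72 m) = +0.581 D.

P = +0.581 D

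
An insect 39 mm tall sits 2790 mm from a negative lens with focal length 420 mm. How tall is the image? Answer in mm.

5.10 mm

For a negative lens, f = -420 mm.
1/d_i = 1/f − 1/d_o = 1/(-420.0) − 1/(2790) = -0.002739, so d_i = -365.0 mm.
m = −d_i/d_o = +0.1308.
|h_i| = |m|·h_o = 0.1308 × 39 = 5.10 mm. The image is virtual, upright and reduced, on the same side as the object.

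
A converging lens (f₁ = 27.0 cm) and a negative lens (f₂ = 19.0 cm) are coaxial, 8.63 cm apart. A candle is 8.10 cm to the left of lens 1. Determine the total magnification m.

Lens 1: 1/d_i1 = 1/(27.0) − 1/(8.10) = -0.08642, so d_i1 = -11.57 cm; m₁ = −d_i1/d_o1 = +1.428.
d_o2 = 8.63 − (-11.57) = 20.20 cm.
f₂ = −19.0 cm (diverging).
Lens 2: 1/d_i2 = 1/(-19.0) − 1/(20.20) = -0.1021, so d_i2 = -9.791 cm; m₂ = −d_i2/d_o2 = +0.4847.
m = m₁·m₂ = (+1.428)(+0.4847) = +0.692.

m = +0.692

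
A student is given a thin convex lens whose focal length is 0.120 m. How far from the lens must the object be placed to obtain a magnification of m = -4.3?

m = −d_i/d_o ⇒ d_i = −m·d_o.
1/f = 1/d_o + 1/d_i = 1/d_o − 1/(m·d_o) = (1 − 1/m)/d_o, so d_o = f(1 − 1/m) = (0.1200)(1 − 1/(-4.3)) = 0.148 m.

0.148 m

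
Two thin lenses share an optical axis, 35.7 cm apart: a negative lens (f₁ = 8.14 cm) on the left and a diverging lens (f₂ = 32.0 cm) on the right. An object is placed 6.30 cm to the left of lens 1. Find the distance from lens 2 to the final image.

Lens 1 is diverging, so f₁ = −8.14 cm.
Lens 1: 1/d_i1 = 1/f₁ − 1/d_o1 = 1/(-8.14) − 1/(6.30) = -0.2816, so d_i1 = -3.551 cm.
The intermediate image is 3.551 cm to the left of lens 1 (virtual), which is 35.7 − (-3.551) = 39.25 cm to the left of lens 2, so d_o2 = +39.25 cm.
Lens 2 is diverging, so f₂ = −32.0 cm.
Lens 2: 1/d_i2 = 1/f₂ − 1/d_o2 = 1/(-32.0) − 1/(39.25) = -0.05673, so d_i2 = -17.6 cm.
The final image is virtual, 17.6 cm to the left of lens 2 (overall magnification ≈ 0.25).

17.6 cm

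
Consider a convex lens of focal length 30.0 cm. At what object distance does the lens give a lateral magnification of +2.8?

19.3 cm

m = −d_i/d_o ⇒ d_i = −m·d_o.
1/f = 1/d_o + 1/d_i = 1/d_o − 1/(m·d_o) = (1 − 1/m)/d_o, so d_o = f(1 − 1/m) = (30.00)(1 − 1/(+2.8)) = 19.3 cm.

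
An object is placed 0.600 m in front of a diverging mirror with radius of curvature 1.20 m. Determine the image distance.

0.300 m

f = R/2 = 1.20/2 = 0.6000 m; for a diverging mirror, f = -0.6000 m.
Mirror equation: 1/s_i = 1/f − 1/s_o = 1/(-0.6000) − 1/(0.600) = -1.667 − 1.667 = -3.333, so s_i = -0.300 m.
The image is virtual, upright and reduced, behind the mirror.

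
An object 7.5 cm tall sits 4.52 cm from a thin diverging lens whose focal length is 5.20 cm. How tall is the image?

For a diverging lens, f = -5.20 cm.
1/d_i = 1/f − 1/d_o = 1/(-5.200) − 1/(4.52) = -0.4135, so d_i = -2.418 cm.
m = −d_i/d_o = +0.5350.
|h_i| = |m|·h_o = 0.5350 × 7.5 = 4.01 cm. The image is virtual, upright and reduced, on the same side as the object.

4.01 cm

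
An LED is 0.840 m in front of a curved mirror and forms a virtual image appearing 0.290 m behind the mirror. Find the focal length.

Virtual image ⇒ d_i = −0.290 m.
1/f = 1/d_o + 1/d_i = 1/(0.840) + 1/(-0.290) = -2.258, so f = -0.443 m.
Since f is negative, the curved mirror is convex.

f = -0.443 m (convex)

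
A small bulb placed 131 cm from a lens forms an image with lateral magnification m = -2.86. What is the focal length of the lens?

m = −d_i/d_o ⇒ d_i = −m·d_o = −(-2.86)·(131) = 374.7 cm.
1/f = 1/d_o + 1/d_i = 1/(131) + 1/(374.7) = 0.01030, so f = 97.1 cm.
Since f is positive, the lens is converging.

f = 97.1 cm (converging)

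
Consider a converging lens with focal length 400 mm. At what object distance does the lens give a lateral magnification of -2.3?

m = −d_i/d_o ⇒ d_i = −m·d_o.
1/f = 1/d_o + 1/d_i = 1/d_o − 1/(m·d_o) = (1 − 1/m)/d_o, so d_o = f(1 − 1/m) = (400.0)(1 − 1/(-2.3)) = 574 mm.

574 mm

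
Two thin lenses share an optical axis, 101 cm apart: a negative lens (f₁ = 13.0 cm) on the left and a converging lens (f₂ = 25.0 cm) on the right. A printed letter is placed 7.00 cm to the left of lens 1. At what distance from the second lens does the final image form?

32.8 cm

Lens 1 is diverging, so f₁ = −13.0 cm.
Lens 1: 1/d_i1 = 1/f₁ − 1/d_o1 = 1/(-13.0) − 1/(7.00) = -0.2198, so d_i1 = -4.550 cm.
The intermediate image is 4.550 cm to the left of lens 1 (virtual), which is 101 − (-4.550) = 105.5 cm to the left of lens 2, so d_o2 = +105.5 cm.
Lens 2: 1/d_i2 = 1/f₂ − 1/d_o2 = 1/(25.0) − 1/(105.5) = 0.03052, so d_i2 = 32.8 cm.
The final image is real, 32.8 cm to the right of lens 2 (overall magnification ≈ -0.20).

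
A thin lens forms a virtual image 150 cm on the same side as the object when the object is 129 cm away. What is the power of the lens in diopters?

Virtual image ⇒ d_i = −150 cm.
1/f = 1/d_o + 1/d_i = 1/(129) + 1/(-150) = 0.001085 cm⁻¹.
f = 921.4 cm = 9.214 m, so P = 1/f = +0.109 D.

P = +0.109 D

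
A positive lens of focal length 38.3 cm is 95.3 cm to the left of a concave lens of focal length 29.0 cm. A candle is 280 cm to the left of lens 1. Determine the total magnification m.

Lens 1: 1/d_i1 = 1/(38.3) − 1/(280) = 0.02254, so d_i1 = 44.37 cm; m₁ = −d_i1/d_o1 = -0.1585.
d_o2 = 95.3 − (44.37) = 50.93 cm.
f₂ = −29.0 cm (diverging).
Lens 2: 1/d_i2 = 1/(-29.0) − 1/(50.93) = -0.05412, so d_i2 = -18.48 cm; m₂ = −d_i2/d_o2 = +0.3628.
m = m₁·m₂ = (-0.1585)(+0.3628) = -0.0575.

m = -0.0575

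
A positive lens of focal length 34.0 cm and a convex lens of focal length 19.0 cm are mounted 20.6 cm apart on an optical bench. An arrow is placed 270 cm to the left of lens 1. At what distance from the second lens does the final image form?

Lens 1: 1/d_i1 = 1/f₁ − 1/d_o1 = 1/(34.0) − 1/(270) = 0.02571, so d_i1 = 38.90 cm.
The intermediate image is 38.90 cm to the right of lens 1, which lies 18.30 cm to the right of lens 2 — a virtual object — so d_o2 = −18.30 cm.
Lens 2: 1/d_i2 = 1/f₂ − 1/d_o2 = 1/(19.0) − 1/(-18.30) = 0.1073, so d_i2 = 9.32 cm.
The final image is real, 9.32 cm to the right of lens 2 (overall magnification ≈ -0.073).

9.32 cm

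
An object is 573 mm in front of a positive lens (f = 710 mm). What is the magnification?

m = +5.18

1/d_i = 1/f − 1/d_o = 1/(710.0) − 1/(573) = -0.0003367, so d_i = -2970 mm.
m = −d_i/d_o = −(-2970)/(573) = +5.18.
The image is virtual, upright and enlarged, on the same side as the object.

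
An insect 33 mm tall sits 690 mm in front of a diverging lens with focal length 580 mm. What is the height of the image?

15.1 mm

For a diverging lens, f = -580 mm.
1/d_i = 1/f − 1/d_o = 1/(-580.0) − 1/(690) = -0.003173, so d_i = -315.1 mm.
m = −d_i/d_o = +0.4567.
|h_i| = |m|·h_o = 0.4567 × 33 = 15.1 mm. The image is virtual, upright and reduced, on the same side as the object.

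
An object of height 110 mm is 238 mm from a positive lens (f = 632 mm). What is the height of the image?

1/d_i = 1/f − 1/d_o = 1/(632.0) − 1/(238) = -0.002619, so d_i = -381.8 mm.
m = −d_i/d_o = +1.604.
|h_i| = |m|·h_o = 1.604 × 110 = 176 mm. The image is virtual, upright and enlarged, on the same side as the object.

176 mm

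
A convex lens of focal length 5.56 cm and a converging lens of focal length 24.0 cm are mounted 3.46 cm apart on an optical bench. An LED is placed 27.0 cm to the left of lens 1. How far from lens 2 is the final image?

3.09 cm

Lens 1: 1/d_i1 = 1/f₁ − 1/d_o1 = 1/(5.56) − 1/(27.0) = 0.1428, so d_i1 = 7.002 cm.
The intermediate image is 7.002 cm to the right of lens 1, which lies 3.542 cm to the right of lens 2 — a virtual object — so d_o2 = −3.542 cm.
Lens 2: 1/d_i2 = 1/f₂ − 1/d_o2 = 1/(24.0) − 1/(-3.542) = 0.3240, so d_i2 = 3.09 cm.
The final image is real, 3.09 cm to the right of lens 2 (overall magnification ≈ -0.23).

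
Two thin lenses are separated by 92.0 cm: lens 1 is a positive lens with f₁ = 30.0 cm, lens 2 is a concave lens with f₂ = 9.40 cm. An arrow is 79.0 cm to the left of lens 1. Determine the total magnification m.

Lens 1: 1/d_i1 = 1/(30.0) − 1/(79.0) = 0.02068, so d_i1 = 48.37 cm; m₁ = −d_i1/d_o1 = -0.6123.
d_o2 = 92.0 − (48.37) = 43.63 cm.
f₂ = −9.40 cm (diverging).
Lens 2: 1/d_i2 = 1/(-9.40) − 1/(43.63) = -0.1293, so d_i2 = -7.734 cm; m₂ = −d_i2/d_o2 = +0.1773.
m = m₁·m₂ = (-0.6123)(+0.1773) = -0.109.

m = -0.109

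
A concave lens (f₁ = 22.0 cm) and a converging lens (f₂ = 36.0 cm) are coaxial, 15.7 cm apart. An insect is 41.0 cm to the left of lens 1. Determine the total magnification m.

f₁ = −22.0 cm (diverging).
Lens 1: 1/d_i1 = 1/(-22.0) − 1/(41.0) = -0.06984, so d_i1 = -14.32 cm; m₁ = −d_i1/d_o1 = +0.3493.
d_o2 = 15.7 − (-14.32) = 30.02 cm.
Lens 2: 1/d_i2 = 1/(36.0) − 1/(30.02) = -0.005533, so d_i2 = -180.7 cm; m₂ = −d_i2/d_o2 = +6.020.
m = m₁·m₂ = (+0.3493)(+6.020) = +2.10.

m = +2.10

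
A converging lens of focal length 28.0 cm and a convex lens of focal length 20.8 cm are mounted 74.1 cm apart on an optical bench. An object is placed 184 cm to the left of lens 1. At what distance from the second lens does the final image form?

42.1 cm

Lens 1: 1/d_i1 = 1/f₁ − 1/d_o1 = 1/(28.0) − 1/(184) = 0.03028, so d_i1 = 33.03 cm.
The intermediate image is 33.03 cm to the right of lens 1, which is 74.1 − (33.03) = 41.07 cm to the left of lens 2, so d_o2 = +41.07 cm.
Lens 2: 1/d_i2 = 1/f₂ − 1/d_o2 = 1/(20.8) − 1/(41.07) = 0.02373, so d_i2 = 42.1 cm.
The final image is real, 42.1 cm to the right of lens 2 (overall magnification ≈ 0.18).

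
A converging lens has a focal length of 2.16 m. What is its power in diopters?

P = 1/f = 1/(2.16 m) = +0.463 D.

P = +0.463 D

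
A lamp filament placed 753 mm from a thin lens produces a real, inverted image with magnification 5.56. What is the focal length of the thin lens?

m = −d_i/d_o ⇒ d_i = −m·d_o = −(-5.56)·(753) = 4187 mm.
1/f = 1/d_o + 1/d_i = 1/(753) + 1/(4187) = 0.001567, so f = 638 mm.
Since f is positive, the thin lens is converging.

f = 638 mm (converging)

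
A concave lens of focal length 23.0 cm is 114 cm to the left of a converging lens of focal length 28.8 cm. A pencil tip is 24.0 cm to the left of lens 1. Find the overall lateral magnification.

f₁ = −23.0 cm (diverging).
Lens 1: 1/d_i1 = 1/(-23.0) − 1/(24.0) = -0.08514, so d_i1 = -11.74 cm; m₁ = −d_i1/d_o1 = +0.4892.
d_o2 = 114 − (-11.74) = 125.7 cm.
Lens 2: 1/d_i2 = 1/(28.8) − 1/(125.7) = 0.02677, so d_i2 = 37.36 cm; m₂ = −d_i2/d_o2 = -0.2972.
m = m₁·m₂ = (+0.4892)(-0.2972) = -0.145.

m = -0.145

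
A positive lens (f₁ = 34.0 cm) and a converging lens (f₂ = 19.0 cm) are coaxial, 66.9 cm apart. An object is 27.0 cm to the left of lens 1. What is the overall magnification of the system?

Lens 1: 1/d_i1 = 1/(34.0) − 1/(27.0) = -0.007625, so d_i1 = -131.1 cm; m₁ = −d_i1/d_o1 = +4.856.
d_o2 = 66.9 − (-131.1) = 198.0 cm.
Lens 2: 1/d_i2 = 1/(19.0) − 1/(198.0) = 0.04758, so d_i2 = 21.02 cm; m₂ = −d_i2/d_o2 = -0.1061.
m = m₁·m₂ = (+4.856)(-0.1061) = -0.515.

m = -0.515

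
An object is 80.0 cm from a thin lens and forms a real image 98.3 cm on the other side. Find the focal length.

f = 44.1 cm (converging)

Real image ⇒ d_i = +98.3 cm.
1/f = 1/d_o + 1/d_i = 1/(80.0) + 1/(98.3) = 0.02267, so f = 44.1 cm.
Since f is positive, the thin lens is converging.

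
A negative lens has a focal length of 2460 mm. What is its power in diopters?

P = -0.407 D

For a negative lens, f = −2460 mm.
f = -246 cm = -2.46 m.
P = 1/f = 1/(-2.46 m) = -0.407 D.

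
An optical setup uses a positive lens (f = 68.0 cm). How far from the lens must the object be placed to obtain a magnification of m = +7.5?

m = −d_i/d_o ⇒ d_i = −m·d_o.
1/f = 1/d_o + 1/d_i = 1/d_o − 1/(m·d_o) = (1 − 1/m)/d_o, so d_o = f(1 − 1/m) = (68.00)(1 − 1/(+7.5)) = 58.9 cm.

58.9 cm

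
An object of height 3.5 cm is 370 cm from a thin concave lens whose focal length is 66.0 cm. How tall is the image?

For a concave lens, f = -66.0 cm.
1/d_i = 1/f − 1/d_o = 1/(-66.00) − 1/(370) = -0.01785, so d_i = -56.01 cm.
m = −d_i/d_o = +0.1514.
|h_i| = |m|·h_o = 0.1514 × 3.5 = 0.530 cm. The image is virtual, upright and reduced, on the same side as the object.

0.530 cm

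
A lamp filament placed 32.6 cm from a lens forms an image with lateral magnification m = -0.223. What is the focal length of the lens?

f = 5.94 cm (converging)

m = −d_i/d_o ⇒ d_i = −m·d_o = −(-0.223)·(32.6) = 7.270 cm.
1/f = 1/d_o + 1/d_i = 1/(32.6) + 1/(7.270) = 0.1682, so f = 5.94 cm.
Since f is positive, the lens is converging.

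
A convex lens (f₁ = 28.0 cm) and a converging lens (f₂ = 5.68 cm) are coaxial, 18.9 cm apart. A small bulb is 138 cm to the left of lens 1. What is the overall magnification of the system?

m = -0.0660

Lens 1: 1/d_i1 = 1/(28.0) − 1/(138) = 0.02847, so d_i1 = 35.13 cm; m₁ = −d_i1/d_o1 = -0.2546.
d_o2 = 18.9 − (35.13) = -16.23 cm (virtual object).
Lens 2: 1/d_i2 = 1/(5.68) − 1/(-16.23) = 0.2377, so d_i2 = 4.208 cm; m₂ = −d_i2/d_o2 = +0.2592.
m = m₁·m₂ = (-0.2546)(+0.2592) = -0.0660.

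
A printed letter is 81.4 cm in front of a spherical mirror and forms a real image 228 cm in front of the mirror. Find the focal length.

Real image ⇒ d_i = +228 cm.
1/f = 1/d_o + 1/d_i = 1/(81.4) + 1/(228) = 0.01667, so f = 60.0 cm.
Since f is positive, the spherical mirror is concave.

f = 60.0 cm (concave)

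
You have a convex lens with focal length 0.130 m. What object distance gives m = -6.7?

m = −d_i/d_o ⇒ d_i = −m·d_o.
1/f = 1/d_o + 1/d_i = 1/d_o − 1/(m·d_o) = (1 − 1/m)/d_o, so d_o = f(1 − 1/m) = (0.1300)(1 − 1/(-6.7)) = 0.149 m.

0.149 m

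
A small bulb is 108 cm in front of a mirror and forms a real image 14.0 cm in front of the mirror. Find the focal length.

Real image ⇒ d_i = +14.0 cm.
1/f = 1/d_o + 1/d_i = 1/(108) + 1/(14.0) = 0.08069, so f = 12.4 cm.
Since f is positive, the mirror is concave.

f = 12.4 cm (concave)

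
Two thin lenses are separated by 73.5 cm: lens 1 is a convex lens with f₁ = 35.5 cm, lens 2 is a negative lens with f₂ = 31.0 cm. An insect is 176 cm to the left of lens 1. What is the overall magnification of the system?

m = -0.130

Lens 1: 1/d_i1 = 1/(35.5) − 1/(176) = 0.02249, so d_i1 = 44.47 cm; m₁ = −d_i1/d_o1 = -0.2527.
d_o2 = 73.5 − (44.47) = 29.03 cm.
f₂ = −31.0 cm (diverging).
Lens 2: 1/d_i2 = 1/(-31.0) − 1/(29.03) = -0.06671, so d_i2 = -14.99 cm; m₂ = −d_i2/d_o2 = +0.5164.
m = m₁·m₂ = (-0.2527)(+0.5164) = -0.130.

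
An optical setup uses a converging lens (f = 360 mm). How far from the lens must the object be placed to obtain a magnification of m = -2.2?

m = −d_i/d_o ⇒ d_i = −m·d_o.
1/f = 1/d_o + 1/d_i = 1/d_o − 1/(m·d_o) = (1 − 1/m)/d_o, so d_o = f(1 − 1/m) = (360.0)(1 − 1/(-2.2)) = 524 mm.

524 mm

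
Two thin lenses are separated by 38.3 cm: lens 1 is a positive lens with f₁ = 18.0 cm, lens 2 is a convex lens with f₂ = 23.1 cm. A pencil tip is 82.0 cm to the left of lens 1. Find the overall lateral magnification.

m = -0.826

Lens 1: 1/d_i1 = 1/(18.0) − 1/(82.0) = 0.04336, so d_i1 = 23.06 cm; m₁ = −d_i1/d_o1 = -0.2812.
d_o2 = 38.3 − (23.06) = 15.24 cm.
Lens 2: 1/d_i2 = 1/(23.1) − 1/(15.24) = -0.02233, so d_i2 = -44.79 cm; m₂ = −d_i2/d_o2 = +2.939.
m = m₁·m₂ = (-0.2812)(+2.939) = -0.826.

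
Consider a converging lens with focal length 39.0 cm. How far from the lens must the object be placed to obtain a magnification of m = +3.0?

m = −d_i/d_o ⇒ d_i = −m·d_o.
1/f = 1/d_o + 1/d_i = 1/d_o − 1/(m·d_o) = (1 − 1/m)/d_o, so d_o = f(1 − 1/m) = (39.00)(1 − 1/(+3.0)) = 26.0 cm.

26.0 cm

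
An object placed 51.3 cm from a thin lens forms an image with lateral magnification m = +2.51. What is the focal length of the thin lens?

f = 85.3 cm (converging)

m = −d_i/d_o ⇒ d_i = −m·d_o = −(+2.51)·(51.3) = -128.8 cm.
1/f = 1/d_o + 1/d_i = 1/(51.3) + 1/(-128.8) = 0.01173, so f = 85.3 cm.
Since f is positive, the thin lens is converging.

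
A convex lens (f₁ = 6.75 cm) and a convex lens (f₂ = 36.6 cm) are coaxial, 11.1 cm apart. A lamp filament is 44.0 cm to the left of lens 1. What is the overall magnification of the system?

Lens 1: 1/d_i1 = 1/(6.75) − 1/(44.0) = 0.1254, so d_i1 = 7.973 cm; m₁ = −d_i1/d_o1 = -0.1812.
d_o2 = 11.1 − (7.973) = 3.127 cm.
Lens 2: 1/d_i2 = 1/(36.6) − 1/(3.127) = -0.2925, so d_i2 = -3.419 cm; m₂ = −d_i2/d_o2 = +1.093.
m = m₁·m₂ = (-0.1812)(+1.093) = -0.198.

m = -0.198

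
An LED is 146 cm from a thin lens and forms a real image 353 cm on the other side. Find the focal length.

Real image ⇒ d_i = +353 cm.
1/f = 1/d_o + 1/d_i = 1/(146) + 1/(353) = 0.009682, so f = 103 cm.
Since f is positive, the thin lens is converging.

f = 103 cm (converging)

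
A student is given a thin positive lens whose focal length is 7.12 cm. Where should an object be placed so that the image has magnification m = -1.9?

m = −d_i/d_o ⇒ d_i = −m·d_o.
1/f = 1/d_o + 1/d_i = 1/d_o − 1/(m·d_o) = (1 − 1/m)/d_o, so d_o = f(1 − 1/m) = (7.120)(1 − 1/(-1.9)) = 10.9 cm.

10.9 cm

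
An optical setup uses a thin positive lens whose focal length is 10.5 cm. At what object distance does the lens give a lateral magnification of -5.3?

12.5 cm

m = −d_i/d_o ⇒ d_i = −m·d_o.
1/f = 1/d_o + 1/d_i = 1/d_o − 1/(m·d_o) = (1 − 1/m)/d_o, so d_o = f(1 − 1/m) = (10.50)(1 − 1/(-5.3)) = 12.5 cm.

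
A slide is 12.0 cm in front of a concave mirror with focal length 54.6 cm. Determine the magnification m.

m = +1.28

1/d_i = 1/f − 1/d_o = 1/(54.60) − 1/(12.0) = -0.06502, so d_i = -15.38 cm.
m = −d_i/d_o = −(-15.38)/(12.0) = +1.28.
The image is virtual, upright and enlarged, behind the mirror.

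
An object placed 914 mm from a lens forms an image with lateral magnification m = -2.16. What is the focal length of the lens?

m = −d_i/d_o ⇒ d_i = −m·d_o = −(-2.16)·(914) = 1974 mm.
1/f = 1/d_o + 1/d_i = 1/(914) + 1/(1974) = 0.001601, so f = 625 mm.
Since f is positive, the lens is converging.

f = 625 mm (converging)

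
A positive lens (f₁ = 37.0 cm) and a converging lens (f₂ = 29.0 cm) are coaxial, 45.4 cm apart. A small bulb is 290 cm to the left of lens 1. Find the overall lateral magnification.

m = -0.163

Lens 1: 1/d_i1 = 1/(37.0) − 1/(290) = 0.02358, so d_i1 = 42.41 cm; m₁ = −d_i1/d_o1 = -0.1462.
d_o2 = 45.4 − (42.41) = 2.990 cm.
Lens 2: 1/d_i2 = 1/(29.0) − 1/(2.990) = -0.3000, so d_i2 = -3.334 cm; m₂ = −d_i2/d_o2 = +1.115.
m = m₁·m₂ = (-0.1462)(+1.115) = -0.163.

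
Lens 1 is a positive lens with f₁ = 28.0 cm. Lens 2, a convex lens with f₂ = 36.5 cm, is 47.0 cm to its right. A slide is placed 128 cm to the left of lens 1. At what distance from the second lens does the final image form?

Lens 1: 1/d_i1 = 1/f₁ − 1/d_o1 = 1/(28.0) − 1/(128) = 0.02790, so d_i1 = 35.84 cm.
The intermediate image is 35.84 cm to the right of lens 1, which is 47.0 − (35.84) = 11.16 cm to the left of lens 2, so d_o2 = +11.16 cm.
Lens 2: 1/d_i2 = 1/f₂ − 1/d_o2 = 1/(36.5) − 1/(11.16) = -0.06221, so d_i2 = -16.1 cm.
The final image is virtual, 16.1 cm to the left of lens 2 (overall magnification ≈ -0.40).

16.1 cm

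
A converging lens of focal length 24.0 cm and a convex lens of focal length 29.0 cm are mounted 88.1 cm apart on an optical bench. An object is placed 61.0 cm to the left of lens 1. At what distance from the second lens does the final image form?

72.1 cm

Lens 1: 1/d_i1 = 1/f₁ − 1/d_o1 = 1/(24.0) − 1/(61.0) = 0.02527, so d_i1 = 39.57 cm.
The intermediate image is 39.57 cm to the right of lens 1, which is 88.1 − (39.57) = 48.53 cm to the left of lens 2, so d_o2 = +48.53 cm.
Lens 2: 1/d_i2 = 1/f₂ − 1/d_o2 = 1/(29.0) − 1/(48.53) = 0.01388, so d_i2 = 72.1 cm.
The final image is real, 72.1 cm to the right of lens 2 (overall magnification ≈ 0.96).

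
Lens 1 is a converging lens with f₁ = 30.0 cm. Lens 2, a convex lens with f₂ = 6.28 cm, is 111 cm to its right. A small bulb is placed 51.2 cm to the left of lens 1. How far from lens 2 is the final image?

Lens 1: 1/d_i1 = 1/f₁ − 1/d_o1 = 1/(30.0) − 1/(51.2) = 0.01380, so d_i1 = 72.45 cm.
The intermediate image is 72.45 cm to the right of lens 1, which is 111 − (72.45) = 38.55 cm to the left of lens 2, so d_o2 = +38.55 cm.
Lens 2: 1/d_i2 = 1/f₂ − 1/d_o2 = 1/(6.28) − 1/(38.55) = 0.1333, so d_i2 = 7.50 cm.
The final image is real, 7.50 cm to the right of lens 2 (overall magnification ≈ 0.28).

7.50 cm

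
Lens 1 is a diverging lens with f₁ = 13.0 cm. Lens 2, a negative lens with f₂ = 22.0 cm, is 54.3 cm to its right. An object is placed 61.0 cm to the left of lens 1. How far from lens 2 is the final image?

Lens 1 is diverging, so f₁ = −13.0 cm.
Lens 1: 1/d_i1 = 1/f₁ − 1/d_o1 = 1/(-13.0) − 1/(61.0) = -0.09332, so d_i1 = -10.72 cm.
The intermediate image is 10.72 cm to the left of lens 1 (virtual), which is 54.3 − (-10.72) = 65.02 cm to the left of lens 2, so d_o2 = +65.02 cm.
Lens 2 is diverging, so f₂ = −22.0 cm.
Lens 2: 1/d_i2 = 1/f₂ − 1/d_o2 = 1/(-22.0) − 1/(65.02) = -0.06083, so d_i2 = -16.4 cm.
The final image is virtual, 16.4 cm to the left of lens 2 (overall magnification ≈ 0.044).

16.4 cm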